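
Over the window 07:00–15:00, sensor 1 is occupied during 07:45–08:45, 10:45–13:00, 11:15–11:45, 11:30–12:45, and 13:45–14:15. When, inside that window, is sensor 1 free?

Covered (merged): 07:45–08:45, 10:45–13:00, 13:45–14:15.
Gaps within 07:00–15:00: 07:00–07:45, 08:45–10:45, 13:00–13:45, 14:15–15:00.

07:00–07:45, 08:45–10:45, 13:00–13:45, 14:15–15:00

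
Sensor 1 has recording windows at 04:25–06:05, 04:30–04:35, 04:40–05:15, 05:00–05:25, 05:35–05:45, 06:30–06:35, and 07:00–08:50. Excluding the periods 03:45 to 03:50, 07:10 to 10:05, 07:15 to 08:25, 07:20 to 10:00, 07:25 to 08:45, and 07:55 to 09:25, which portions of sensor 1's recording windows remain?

First set merges to 04:25–06:05, 06:30–06:35, 07:00–08:50.
Second set merges to 03:45–03:50, 07:10–10:05.
04:25–06:05 is untouched.
06:30–06:35 is untouched.
07:00–08:50 with B removed leaves 07:00–07:10.

04:25–06:05, 06:30–06:35, 07:00–07:10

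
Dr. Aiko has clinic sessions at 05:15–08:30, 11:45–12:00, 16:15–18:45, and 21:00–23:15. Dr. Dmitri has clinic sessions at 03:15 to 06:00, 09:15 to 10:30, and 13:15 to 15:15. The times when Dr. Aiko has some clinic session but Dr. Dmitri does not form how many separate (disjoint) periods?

4

A \ B = 06:00–08:30, 11:45–12:00, 16:15–18:45, 21:00–23:15.
That is 4 disjoint pieces.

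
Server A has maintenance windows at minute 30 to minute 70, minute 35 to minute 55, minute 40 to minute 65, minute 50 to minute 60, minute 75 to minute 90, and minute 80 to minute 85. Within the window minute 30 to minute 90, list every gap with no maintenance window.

minute 70 to minute 75

The merged coverage is minute 30 to minute 70, minute 75 to minute 90.
Uncovered inside minute 30 to minute 90: minute 70 to minute 75.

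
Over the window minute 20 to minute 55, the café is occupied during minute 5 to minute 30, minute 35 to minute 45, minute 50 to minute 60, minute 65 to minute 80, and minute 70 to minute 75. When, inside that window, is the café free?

minute 30 to minute 35, minute 45 to minute 50

The merged coverage is minute 5 to minute 30, minute 35 to minute 45, minute 50 to minute 60, minute 65 to minute 80.
Uncovered inside minute 20 to minute 55: minute 30 to minute 35, minute 45 to minute 50.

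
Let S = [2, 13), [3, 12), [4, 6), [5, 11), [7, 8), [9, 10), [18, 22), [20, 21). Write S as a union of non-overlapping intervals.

[2, 13) ∪ [18, 22)

[3, 12) overlaps/touches [2, 13) → extend to [2, 13).
[4, 6) overlaps/touches [2, 13) → extend to [2, 13).
[5, 11) overlaps/touches [2, 13) → extend to [2, 13).
[7, 8) overlaps/touches [2, 13) → extend to [2, 13).
[9, 10) overlaps/touches [2, 13) → extend to [2, 13).
[18, 22) is disjoint → start new block.
[20, 21) overlaps/touches [18, 22) → extend to [18, 22).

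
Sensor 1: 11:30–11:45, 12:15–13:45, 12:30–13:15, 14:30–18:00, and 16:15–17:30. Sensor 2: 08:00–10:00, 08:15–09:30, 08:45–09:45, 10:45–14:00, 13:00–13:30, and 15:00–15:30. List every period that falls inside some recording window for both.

11:30–11:45, 12:15–13:45, 15:00–15:30

First set merges to 11:30–11:45, 12:15–13:45, 14:30–18:00.
Second set merges to 08:00–10:00, 10:45–14:00, 15:00–15:30.
11:30–11:45 ∩ B → 11:30–11:45.
12:15–13:45 ∩ B → 12:15–13:45.
14:30–18:00 ∩ B → 15:00–15:30.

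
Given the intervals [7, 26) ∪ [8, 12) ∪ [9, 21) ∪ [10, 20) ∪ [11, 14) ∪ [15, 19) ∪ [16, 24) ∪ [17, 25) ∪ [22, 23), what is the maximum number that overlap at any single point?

At 17, 6 of the intervals are simultaneously active.
No point has more.

6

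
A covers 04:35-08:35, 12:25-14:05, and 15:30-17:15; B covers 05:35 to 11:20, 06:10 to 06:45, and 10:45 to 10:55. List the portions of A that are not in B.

04:35–05:35, 12:25–14:05, 15:30–17:15

Second set merges to 05:35–11:20.
04:35–08:35 with B removed leaves 04:35–05:35.
12:25–14:05 is untouched.
15:30–17:15 is untouched.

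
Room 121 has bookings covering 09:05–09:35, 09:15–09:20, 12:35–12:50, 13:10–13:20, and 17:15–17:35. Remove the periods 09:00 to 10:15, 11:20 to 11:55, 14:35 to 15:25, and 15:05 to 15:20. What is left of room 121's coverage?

Merge the first list: 09:05–09:35, 12:35–12:50, 13:10–13:20, 17:15–17:35.
Merge the second list: 09:00–10:15, 11:20–11:55, 14:35–15:25.
09:05–09:35: entirely removed.
12:35–12:50: nothing removed.
13:10–13:20: nothing removed.
17:15–17:35: nothing removed.

12:35–12:50, 13:10–13:20, 17:15–17:35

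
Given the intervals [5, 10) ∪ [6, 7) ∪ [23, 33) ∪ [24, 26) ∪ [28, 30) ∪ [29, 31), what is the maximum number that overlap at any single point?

3

Sweep endpoints in order; track running count of active intervals.
Peak of 3 reached at 29.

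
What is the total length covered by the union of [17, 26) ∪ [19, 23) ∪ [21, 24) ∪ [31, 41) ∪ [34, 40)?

19

Merged: [17, 26), [31, 41).
Lengths: 9 + 10 = 19.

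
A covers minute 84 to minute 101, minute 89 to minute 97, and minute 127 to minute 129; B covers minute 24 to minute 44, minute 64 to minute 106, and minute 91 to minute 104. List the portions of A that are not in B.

minute 127 to minute 129

First set merges to minute 84 to minute 101, minute 127 to minute 129.
Second set merges to minute 24 to minute 44, minute 64 to minute 106.
minute 84 to minute 101: fully covered by B → removed.
minute 127 to minute 129: no B overlap → unchanged.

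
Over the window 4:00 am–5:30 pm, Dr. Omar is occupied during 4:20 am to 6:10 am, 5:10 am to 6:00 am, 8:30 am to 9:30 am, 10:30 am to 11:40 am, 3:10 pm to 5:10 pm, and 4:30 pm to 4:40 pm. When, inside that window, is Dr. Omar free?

The merged coverage is 4:20 am–6:10 am, 8:30 am–9:30 am, 10:30 am–11:40 am, 3:10 pm–5:10 pm.
Complement within 4:00 am–5:30 pm: 4:00 am–4:20 am, 6:10 am–8:30 am, 9:30 am–10:30 am, 11:40 am–3:10 pm, 5:10 pm–5:30 pm.

4:00 am–4:20 am, 6:10 am–8:30 am, 9:30 am–10:30 am, 11:40 am–3:10 pm, 5:10 pm–5:30 pm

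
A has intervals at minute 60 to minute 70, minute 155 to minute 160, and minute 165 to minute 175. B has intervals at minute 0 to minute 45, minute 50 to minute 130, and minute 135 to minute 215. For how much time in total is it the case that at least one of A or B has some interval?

A ∪ B = minute 0 to minute 45, minute 50 to minute 130, minute 135 to minute 215.
Total: 45 minutes + 80 minutes + 80 minutes = 205 minutes.

205 minutes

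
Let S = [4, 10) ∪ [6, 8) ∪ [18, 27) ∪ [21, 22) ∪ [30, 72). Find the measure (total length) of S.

Merged: [4, 10), [18, 27), [30, 72).
Lengths: 6 + 9 + 42 = 57.

57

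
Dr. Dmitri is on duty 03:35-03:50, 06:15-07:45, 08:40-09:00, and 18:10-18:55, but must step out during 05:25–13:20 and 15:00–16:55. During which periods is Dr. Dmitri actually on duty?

03:35-03:50 is untouched.
06:15-07:45 lies entirely inside B → drops out.
08:40-09:00 lies entirely inside B → drops out.
18:10-18:55 is untouched.

03:35-03:50, 18:10-18:55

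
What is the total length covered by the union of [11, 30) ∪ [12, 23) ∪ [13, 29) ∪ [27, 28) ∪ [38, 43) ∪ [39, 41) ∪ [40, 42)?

Merged: [11, 30), [38, 43).
Lengths: 19 + 5 = 24.

24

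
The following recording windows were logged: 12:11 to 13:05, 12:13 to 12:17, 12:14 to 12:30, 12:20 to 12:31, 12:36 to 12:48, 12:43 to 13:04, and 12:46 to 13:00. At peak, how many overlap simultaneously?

Sweep endpoints in order; track running count of active intervals.
Peak of 4 reached at 12:46.

4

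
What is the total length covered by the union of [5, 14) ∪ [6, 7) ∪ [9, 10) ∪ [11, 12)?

9

Merged: [5, 14).
Length: 9.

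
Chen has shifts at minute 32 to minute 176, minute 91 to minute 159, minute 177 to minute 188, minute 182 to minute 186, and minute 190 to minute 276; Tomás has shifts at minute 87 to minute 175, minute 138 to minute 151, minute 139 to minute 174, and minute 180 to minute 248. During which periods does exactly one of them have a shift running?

minute 32 to minute 87, minute 175 to minute 176, minute 177 to minute 180, minute 188 to minute 190, minute 248 to minute 276

Merge the first list: minute 32 to minute 176, minute 177 to minute 188, minute 190 to minute 276.
Merge the second list: minute 87 to minute 175, minute 180 to minute 248.
A \ B = minute 32 to minute 87, minute 175 to minute 176, minute 177 to minute 180, minute 248 to minute 276.
B \ A = minute 188 to minute 190.
Union of the two gives the symmetric difference.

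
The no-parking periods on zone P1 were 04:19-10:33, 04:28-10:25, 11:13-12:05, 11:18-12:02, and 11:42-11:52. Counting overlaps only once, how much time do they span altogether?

Merged: 04:19–10:33, 11:13–12:05.
Lengths: 6 h 14 min + 52 min = 7 h 6 min.

7 h 6 min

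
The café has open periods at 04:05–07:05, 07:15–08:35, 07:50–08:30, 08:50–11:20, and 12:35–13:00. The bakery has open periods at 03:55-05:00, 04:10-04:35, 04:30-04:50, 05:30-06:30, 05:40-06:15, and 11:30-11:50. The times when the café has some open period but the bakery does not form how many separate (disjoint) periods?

5

Merge the first list: 04:05–07:05, 07:15–08:35, 08:50–11:20, 12:35–13:00.
Merge the second list: 03:55–05:00, 05:30–06:30, 11:30–11:50.
A \ B = 05:00–05:30, 06:30–07:05, 07:15–08:35, 08:50–11:20, 12:35–13:00.
That is 5 disjoint pieces.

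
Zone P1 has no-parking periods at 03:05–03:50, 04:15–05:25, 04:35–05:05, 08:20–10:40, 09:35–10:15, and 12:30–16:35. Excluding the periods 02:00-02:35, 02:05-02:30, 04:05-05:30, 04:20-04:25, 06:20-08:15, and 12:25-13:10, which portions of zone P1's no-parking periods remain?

03:05–03:50, 08:20–10:40, 13:10–16:35

Merge the first list: 03:05–03:50, 04:15–05:25, 08:20–10:40, 12:30–16:35.
Merge the second list: 02:00–02:35, 04:05–05:30, 06:20–08:15, 12:25–13:10.
03:05–03:50: no B overlap → unchanged.
04:15–05:25: fully covered by B → removed.
08:20–10:40: no B overlap → unchanged.
12:30–16:35 minus B → 13:10–16:35.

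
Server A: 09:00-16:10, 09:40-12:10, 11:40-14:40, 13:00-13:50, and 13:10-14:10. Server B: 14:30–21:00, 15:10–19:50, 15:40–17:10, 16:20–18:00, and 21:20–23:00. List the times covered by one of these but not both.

09:00–14:30, 16:10–21:00, 21:20–23:00

Merge the first list: 09:00–16:10.
Merge the second list: 14:30–21:00, 21:20–23:00.
Only in the first: 09:00–14:30.
Only in the second: 16:10–21:00, 21:20–23:00.
Together these are the periods covered by exactly one.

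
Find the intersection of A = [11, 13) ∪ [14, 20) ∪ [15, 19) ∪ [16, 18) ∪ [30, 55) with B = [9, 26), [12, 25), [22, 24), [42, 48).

[11, 13) ∪ [14, 20) ∪ [42, 48)

First set merges to [11, 13), [14, 20), [30, 55).
Second set merges to [9, 26), [42, 48).
[11, 13) overlaps B on [11, 13).
[14, 20) overlaps B on [14, 20).
[30, 55) overlaps B on [42, 48).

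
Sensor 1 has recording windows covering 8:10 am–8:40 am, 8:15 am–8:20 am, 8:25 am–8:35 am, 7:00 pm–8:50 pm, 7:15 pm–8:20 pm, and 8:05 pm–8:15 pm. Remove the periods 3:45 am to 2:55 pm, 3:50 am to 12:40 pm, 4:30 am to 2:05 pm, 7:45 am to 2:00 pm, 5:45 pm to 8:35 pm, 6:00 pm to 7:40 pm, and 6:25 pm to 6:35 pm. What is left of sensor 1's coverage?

8:35 pm–8:50 pm

Merge the first list: 8:10 am–8:40 am, 7:00 pm–8:50 pm.
Merge the second list: 3:45 am–2:55 pm, 5:45 pm–8:35 pm.
8:10 am–8:40 am lies entirely inside B → drops out.
7:00 pm–8:50 pm with B removed leaves 8:35 pm–8:50 pm.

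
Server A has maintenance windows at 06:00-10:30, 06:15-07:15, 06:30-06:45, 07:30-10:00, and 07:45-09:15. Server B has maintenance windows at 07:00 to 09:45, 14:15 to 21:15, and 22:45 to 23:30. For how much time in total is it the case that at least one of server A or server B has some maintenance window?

12 h 15 min

First set merges to 06:00–10:30.
A ∪ B = 06:00–10:30, 14:15–21:15, 22:45–23:30.
Total: 4 h 30 min + 7 h + 45 min = 12 h 15 min.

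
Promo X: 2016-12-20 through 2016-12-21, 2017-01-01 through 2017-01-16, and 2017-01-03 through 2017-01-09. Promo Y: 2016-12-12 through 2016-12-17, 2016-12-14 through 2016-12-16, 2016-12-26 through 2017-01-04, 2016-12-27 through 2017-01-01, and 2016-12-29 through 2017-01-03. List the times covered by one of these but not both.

2016-12-12 through 2016-12-17, 2016-12-20 through 2016-12-21, 2016-12-26 through 2016-12-31, 2017-01-05 through 2017-01-16

A, merged: 2016-12-20 through 2016-12-21, 2017-01-01 through 2017-01-16.
B, merged: 2016-12-12 through 2016-12-17, 2016-12-26 through 2017-01-04.
A \ B = 2016-12-20 through 2016-12-21, 2017-01-05 through 2017-01-16.
B \ A = 2016-12-12 through 2016-12-17, 2016-12-26 through 2016-12-31.
Union of the two gives the symmetric difference.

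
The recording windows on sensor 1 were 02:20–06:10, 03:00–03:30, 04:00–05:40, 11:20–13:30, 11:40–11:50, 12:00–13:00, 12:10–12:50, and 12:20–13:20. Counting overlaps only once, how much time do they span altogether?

6 h

Merged: 02:20-06:10, 11:20-13:30.
Lengths: 3 h 50 min + 2 h 10 min = 6 h.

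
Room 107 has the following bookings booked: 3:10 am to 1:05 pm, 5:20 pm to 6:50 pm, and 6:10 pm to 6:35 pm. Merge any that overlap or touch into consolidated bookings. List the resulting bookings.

3:10 am–1:05 pm, 5:20 pm–6:50 pm

5:20 pm–6:50 pm is disjoint → start new block.
6:10 pm–6:35 pm overlaps/touches 5:20 pm–6:50 pm → extend to 5:20 pm–6:50 pm.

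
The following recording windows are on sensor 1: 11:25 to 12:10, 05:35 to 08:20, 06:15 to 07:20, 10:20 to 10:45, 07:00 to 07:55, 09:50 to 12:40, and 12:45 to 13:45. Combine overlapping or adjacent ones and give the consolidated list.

05:35–08:20, 09:50–12:40, 12:45–13:45

Sort by start: 05:35–08:20, 06:15–07:20, 07:00–07:55, 09:50–12:40, 10:20–10:45, 11:25–12:10, 12:45–13:45.
06:15–07:20 overlaps/touches 05:35–08:20 → extend to 05:35–08:20.
07:00–07:55 overlaps/touches 05:35–08:20 → extend to 05:35–08:20.
09:50–12:40 is disjoint → start new block.
10:20–10:45 overlaps/touches 09:50–12:40 → extend to 09:50–12:40.
11:25–12:10 overlaps/touches 09:50–12:40 → extend to 09:50–12:40.
12:45–13:45 is disjoint → start new block.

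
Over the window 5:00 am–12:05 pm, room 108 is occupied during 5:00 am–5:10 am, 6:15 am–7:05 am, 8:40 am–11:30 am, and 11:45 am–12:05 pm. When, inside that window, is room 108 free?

Covered (merged): 5:00 am–5:10 am, 6:15 am–7:05 am, 8:40 am–11:30 am, 11:45 am–12:05 pm.
Complement within 5:00 am–12:05 pm: 5:10 am–6:15 am, 7:05 am–8:40 am, 11:30 am–11:45 am.

5:10 am–6:15 am, 7:05 am–8:40 am, 11:30 am–11:45 am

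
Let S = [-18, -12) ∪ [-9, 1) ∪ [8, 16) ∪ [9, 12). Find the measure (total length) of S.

Merged: [-18, -12), [-9, 1), [8, 16).
Lengths: 6 + 10 + 8 = 24.

24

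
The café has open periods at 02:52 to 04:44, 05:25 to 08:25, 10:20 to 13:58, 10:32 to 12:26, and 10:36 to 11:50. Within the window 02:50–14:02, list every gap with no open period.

02:50–02:52, 04:44–05:25, 08:25–10:20, 13:58–14:02

Covered (merged): 02:52–04:44, 05:25–08:25, 10:20–13:58.
Gaps within 02:50–14:02: 02:50–02:52, 04:44–05:25, 08:25–10:20, 13:58–14:02.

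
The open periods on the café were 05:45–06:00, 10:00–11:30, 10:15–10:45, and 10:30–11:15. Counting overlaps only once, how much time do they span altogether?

Merged: 05:45–06:00, 10:00–11:30.
Lengths: 15 min + 1 h 30 min = 1 h 45 min.

1 h 45 min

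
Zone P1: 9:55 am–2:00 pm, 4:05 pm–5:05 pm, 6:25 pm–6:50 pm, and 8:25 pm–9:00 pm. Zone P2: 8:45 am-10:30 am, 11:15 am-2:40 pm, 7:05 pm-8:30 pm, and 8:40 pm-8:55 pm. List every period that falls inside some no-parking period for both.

9:55 am-10:30 am, 11:15 am-2:00 pm, 8:25 pm-8:30 pm, 8:40 pm-8:55 pm

9:55 am-2:00 pm ∩ B → 9:55 am-10:30 am, 11:15 am-2:00 pm.
4:05 pm-5:05 pm meets no B interval.
6:25 pm-6:50 pm meets no B interval.
8:25 pm-9:00 pm ∩ B → 8:25 pm-8:30 pm, 8:40 pm-8:55 pm.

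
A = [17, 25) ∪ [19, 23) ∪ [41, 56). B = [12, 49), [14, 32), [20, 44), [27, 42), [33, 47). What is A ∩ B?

A, merged: [17, 25), [41, 56).
B, merged: [12, 49).
[17, 25) overlaps B on [17, 25).
[41, 56) overlaps B on [41, 49).

[17, 25) ∪ [41, 49)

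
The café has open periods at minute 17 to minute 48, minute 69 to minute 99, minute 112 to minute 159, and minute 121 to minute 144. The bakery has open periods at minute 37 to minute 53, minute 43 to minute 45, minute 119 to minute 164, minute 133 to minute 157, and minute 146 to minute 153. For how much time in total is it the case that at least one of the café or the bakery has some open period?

First set merges to minute 17 to minute 48, minute 69 to minute 99, minute 112 to minute 159.
Second set merges to minute 37 to minute 53, minute 119 to minute 164.
A ∪ B = minute 17 to minute 53, minute 69 to minute 99, minute 112 to minute 164.
Total: 36 minutes + 30 minutes + 52 minutes = 118 minutes.

118 minutes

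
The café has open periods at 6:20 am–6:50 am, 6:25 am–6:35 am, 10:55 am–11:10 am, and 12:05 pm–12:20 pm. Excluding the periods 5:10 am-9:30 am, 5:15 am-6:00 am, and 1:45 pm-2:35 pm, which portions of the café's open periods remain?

A, merged: 6:20 am-6:50 am, 10:55 am-11:10 am, 12:05 pm-12:20 pm.
B, merged: 5:10 am-9:30 am, 1:45 pm-2:35 pm.
6:20 am-6:50 am: fully covered by B → removed.
10:55 am-11:10 am: no B overlap → unchanged.
12:05 pm-12:20 pm: no B overlap → unchanged.

10:55 am-11:10 am, 12:05 pm-12:20 pm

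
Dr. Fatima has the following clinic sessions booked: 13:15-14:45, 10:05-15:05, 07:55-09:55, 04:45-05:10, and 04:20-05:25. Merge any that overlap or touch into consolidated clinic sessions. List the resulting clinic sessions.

Sort by start: 04:20-05:25, 04:45-05:10, 07:55-09:55, 10:05-15:05, 13:15-14:45.
04:45-05:10 overlaps/touches 04:20-05:25 → extend to 04:20-05:25.
07:55-09:55 is disjoint → start new block.
10:05-15:05 is disjoint → start new block.
13:15-14:45 overlaps/touches 10:05-15:05 → extend to 10:05-15:05.

04:20-05:25, 07:55-09:55, 10:05-15:05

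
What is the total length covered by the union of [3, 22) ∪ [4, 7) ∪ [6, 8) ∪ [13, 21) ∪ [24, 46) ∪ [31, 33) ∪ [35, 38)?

Merged: [3, 22), [24, 46).
Lengths: 19 + 22 = 41.

41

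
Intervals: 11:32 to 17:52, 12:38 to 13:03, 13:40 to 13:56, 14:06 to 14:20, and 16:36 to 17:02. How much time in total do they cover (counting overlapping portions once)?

Merged: 11:32–17:52.
Length: 6 h 20 min.

6 h 20 min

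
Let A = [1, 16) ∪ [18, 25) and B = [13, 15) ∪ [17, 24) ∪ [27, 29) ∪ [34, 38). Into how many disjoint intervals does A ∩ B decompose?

2

A ∩ B = [13, 15), [18, 24).
That is 2 disjoint pieces.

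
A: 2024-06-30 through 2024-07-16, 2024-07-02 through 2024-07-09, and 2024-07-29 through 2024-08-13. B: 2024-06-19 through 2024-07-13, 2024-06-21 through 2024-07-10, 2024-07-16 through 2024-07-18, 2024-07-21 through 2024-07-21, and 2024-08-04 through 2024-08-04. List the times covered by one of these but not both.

2024-06-19 through 2024-06-29, 2024-07-14 through 2024-07-15, 2024-07-17 through 2024-07-18, 2024-07-21 through 2024-07-21, 2024-07-29 through 2024-08-03, 2024-08-05 through 2024-08-13

First set merges to 2024-06-30 through 2024-07-16, 2024-07-29 through 2024-08-13.
Second set merges to 2024-06-19 through 2024-07-13, 2024-07-16 through 2024-07-18, 2024-07-21 through 2024-07-21, 2024-08-04 through 2024-08-04.
A \ B = 2024-07-14 through 2024-07-15, 2024-07-29 through 2024-08-03, 2024-08-05 through 2024-08-13.
B \ A = 2024-06-19 through 2024-06-29, 2024-07-17 through 2024-07-18, 2024-07-21 through 2024-07-21.
Union of the two gives the symmetric difference.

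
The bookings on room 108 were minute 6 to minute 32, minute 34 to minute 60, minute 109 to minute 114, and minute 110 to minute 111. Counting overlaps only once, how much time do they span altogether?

57 minutes

Merged: minute 6 to minute 32, minute 34 to minute 60, minute 109 to minute 114.
Lengths: 26 minutes + 26 minutes + 5 minutes = 57 minutes.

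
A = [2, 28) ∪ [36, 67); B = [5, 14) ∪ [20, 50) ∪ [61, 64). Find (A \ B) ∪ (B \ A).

Only in the first: [2, 5), [14, 20), [50, 61), [64, 67).
Only in the second: [28, 36).
Together these are the periods covered by exactly one.

[2, 5) ∪ [14, 20) ∪ [28, 36) ∪ [50, 61) ∪ [64, 67)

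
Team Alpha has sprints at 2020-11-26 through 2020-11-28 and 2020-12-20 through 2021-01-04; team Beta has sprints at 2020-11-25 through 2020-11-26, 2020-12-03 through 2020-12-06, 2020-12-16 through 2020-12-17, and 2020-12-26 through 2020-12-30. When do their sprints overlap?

2020-11-26 through 2020-11-28 ∩ B → 2020-11-26 through 2020-11-26.
2020-12-20 through 2021-01-04 ∩ B → 2020-12-26 through 2020-12-30.

2020-11-26 through 2020-11-26, 2020-12-26 through 2020-12-30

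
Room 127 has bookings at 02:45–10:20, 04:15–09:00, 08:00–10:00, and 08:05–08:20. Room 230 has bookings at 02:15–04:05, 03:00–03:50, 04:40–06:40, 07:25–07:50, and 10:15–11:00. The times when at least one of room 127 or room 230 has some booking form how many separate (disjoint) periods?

1

Merge the first list: 02:45–10:20.
Merge the second list: 02:15–04:05, 04:40–06:40, 07:25–07:50, 10:15–11:00.
A ∪ B = 02:15–11:00.
That is 1 disjoint piece.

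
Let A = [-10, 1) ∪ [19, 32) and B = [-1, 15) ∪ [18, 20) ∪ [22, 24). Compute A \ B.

[-10, 1) with B removed leaves [-10, -1).
[19, 32) with B removed leaves [20, 22), [24, 32).

[-10, -1) ∪ [20, 22) ∪ [24, 32)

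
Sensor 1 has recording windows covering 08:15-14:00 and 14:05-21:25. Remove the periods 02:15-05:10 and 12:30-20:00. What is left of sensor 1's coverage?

08:15–14:00 with B removed leaves 08:15–12:30.
14:05–21:25 with B removed leaves 20:00–21:25.

08:15–12:30, 20:00–21:25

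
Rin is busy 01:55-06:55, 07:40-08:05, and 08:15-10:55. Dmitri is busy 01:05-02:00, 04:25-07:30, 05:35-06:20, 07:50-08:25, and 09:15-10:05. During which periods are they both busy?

01:55–02:00, 04:25–06:55, 07:50–08:05, 08:15–08:25, 09:15–10:05

B, merged: 01:05–02:00, 04:25–07:30, 07:50–08:25, 09:15–10:05.
01:55–06:55 meets the second set on 01:55–02:00, 04:25–06:55.
07:40–08:05 meets the second set on 07:50–08:05.
08:15–10:55 meets the second set on 08:15–08:25, 09:15–10:05.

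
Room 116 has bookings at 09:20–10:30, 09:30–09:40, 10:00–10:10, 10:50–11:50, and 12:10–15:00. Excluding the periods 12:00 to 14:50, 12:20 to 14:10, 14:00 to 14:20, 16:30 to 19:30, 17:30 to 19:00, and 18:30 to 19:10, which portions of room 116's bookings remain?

First set merges to 09:20-10:30, 10:50-11:50, 12:10-15:00.
Second set merges to 12:00-14:50, 16:30-19:30.
09:20-10:30: no B overlap → unchanged.
10:50-11:50: no B overlap → unchanged.
12:10-15:00 minus B → 14:50-15:00.

09:20-10:30, 10:50-11:50, 14:50-15:00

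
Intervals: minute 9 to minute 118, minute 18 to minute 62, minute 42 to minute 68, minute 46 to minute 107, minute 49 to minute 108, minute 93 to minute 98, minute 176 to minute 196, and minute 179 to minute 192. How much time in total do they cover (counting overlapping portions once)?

Merged: minute 9 to minute 118, minute 176 to minute 196.
Lengths: 109 minutes + 20 minutes = 129 minutes.

129 minutes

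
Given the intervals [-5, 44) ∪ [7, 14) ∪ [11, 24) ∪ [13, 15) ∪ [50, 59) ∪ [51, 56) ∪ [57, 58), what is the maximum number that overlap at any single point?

4

Walk the sorted start/end points keeping a running depth.
The depth first hits 4 at 13.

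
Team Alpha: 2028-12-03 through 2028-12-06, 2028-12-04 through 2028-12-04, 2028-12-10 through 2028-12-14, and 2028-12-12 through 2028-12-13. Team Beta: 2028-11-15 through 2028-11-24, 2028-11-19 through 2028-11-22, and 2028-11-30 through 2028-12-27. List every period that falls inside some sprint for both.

2028-12-03 through 2028-12-06, 2028-12-10 through 2028-12-14

First set merges to 2028-12-03 through 2028-12-06, 2028-12-10 through 2028-12-14.
Second set merges to 2028-11-15 through 2028-11-24, 2028-11-30 through 2028-12-27.
2028-12-03 through 2028-12-06 ∩ B → 2028-12-03 through 2028-12-06.
2028-12-10 through 2028-12-14 ∩ B → 2028-12-10 through 2028-12-14.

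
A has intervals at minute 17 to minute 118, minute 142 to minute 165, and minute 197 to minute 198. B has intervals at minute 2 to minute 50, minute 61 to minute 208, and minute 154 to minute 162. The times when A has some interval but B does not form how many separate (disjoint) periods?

Second set merges to minute 2 to minute 50, minute 61 to minute 208.
A \ B = minute 50 to minute 61.
That is 1 disjoint piece.

1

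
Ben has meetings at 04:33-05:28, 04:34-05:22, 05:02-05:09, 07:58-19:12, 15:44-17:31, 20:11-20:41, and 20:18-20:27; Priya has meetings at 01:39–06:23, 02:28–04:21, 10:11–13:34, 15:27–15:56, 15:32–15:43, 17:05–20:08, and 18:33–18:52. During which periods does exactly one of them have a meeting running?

Merge the first list: 04:33–05:28, 07:58–19:12, 20:11–20:41.
Merge the second list: 01:39–06:23, 10:11–13:34, 15:27–15:56, 17:05–20:08.
Only in the first: 07:58–10:11, 13:34–15:27, 15:56–17:05, 20:11–20:41.
Only in the second: 01:39–04:33, 05:28–06:23, 19:12–20:08.
Together these are the periods covered by exactly one.

01:39–04:33, 05:28–06:23, 07:58–10:11, 13:34–15:27, 15:56–17:05, 19:12–20:08, 20:11–20:41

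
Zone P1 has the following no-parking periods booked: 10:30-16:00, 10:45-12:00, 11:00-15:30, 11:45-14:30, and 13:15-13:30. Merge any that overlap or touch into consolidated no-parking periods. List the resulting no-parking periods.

10:45-12:00 overlaps/touches 10:30-16:00 → extend to 10:30-16:00.
11:00-15:30 overlaps/touches 10:30-16:00 → extend to 10:30-16:00.
11:45-14:30 overlaps/touches 10:30-16:00 → extend to 10:30-16:00.
13:15-13:30 overlaps/touches 10:30-16:00 → extend to 10:30-16:00.

10:30-16:00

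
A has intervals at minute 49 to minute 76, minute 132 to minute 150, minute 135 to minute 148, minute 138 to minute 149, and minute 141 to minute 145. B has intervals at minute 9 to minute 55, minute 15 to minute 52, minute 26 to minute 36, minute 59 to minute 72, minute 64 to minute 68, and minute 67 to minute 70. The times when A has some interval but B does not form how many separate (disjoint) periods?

3

A, merged: minute 49 to minute 76, minute 132 to minute 150.
B, merged: minute 9 to minute 55, minute 59 to minute 72.
A \ B = minute 55 to minute 59, minute 72 to minute 76, minute 132 to minute 150.
That is 3 disjoint pieces.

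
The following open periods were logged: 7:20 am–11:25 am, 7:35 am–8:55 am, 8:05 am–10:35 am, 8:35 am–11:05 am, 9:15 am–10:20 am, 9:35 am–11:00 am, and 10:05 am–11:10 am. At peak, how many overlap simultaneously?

At 10:05 am, 6 of the intervals are simultaneously active.
No point has more.

6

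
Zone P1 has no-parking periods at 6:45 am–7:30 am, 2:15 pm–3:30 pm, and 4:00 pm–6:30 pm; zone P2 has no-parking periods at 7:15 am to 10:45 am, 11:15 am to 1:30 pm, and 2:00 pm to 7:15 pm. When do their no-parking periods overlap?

7:15 am–7:30 am, 2:15 pm–3:30 pm, 4:00 pm–6:30 pm

6:45 am–7:30 am meets the second set on 7:15 am–7:30 am.
2:15 pm–3:30 pm meets the second set on 2:15 pm–3:30 pm.
4:00 pm–6:30 pm meets the second set on 4:00 pm–6:30 pm.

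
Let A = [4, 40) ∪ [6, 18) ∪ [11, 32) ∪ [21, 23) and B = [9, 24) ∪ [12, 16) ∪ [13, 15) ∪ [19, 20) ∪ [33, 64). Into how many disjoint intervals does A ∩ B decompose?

First set merges to [4, 40).
Second set merges to [9, 24), [33, 64).
A ∩ B = [9, 24), [33, 40).
That is 2 disjoint pieces.

2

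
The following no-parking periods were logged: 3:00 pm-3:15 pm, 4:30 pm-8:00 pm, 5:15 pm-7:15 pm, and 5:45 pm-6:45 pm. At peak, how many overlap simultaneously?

3

Sweep endpoints in order; track running count of active intervals.
Peak of 3 reached at 5:45 pm.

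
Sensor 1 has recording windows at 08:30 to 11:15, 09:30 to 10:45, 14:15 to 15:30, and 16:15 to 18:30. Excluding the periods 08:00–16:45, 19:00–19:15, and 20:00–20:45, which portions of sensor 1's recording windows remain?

First set merges to 08:30–11:15, 14:15–15:30, 16:15–18:30.
08:30–11:15: fully covered by B → removed.
14:15–15:30: fully covered by B → removed.
16:15–18:30 minus B → 16:45–18:30.

16:45–18:30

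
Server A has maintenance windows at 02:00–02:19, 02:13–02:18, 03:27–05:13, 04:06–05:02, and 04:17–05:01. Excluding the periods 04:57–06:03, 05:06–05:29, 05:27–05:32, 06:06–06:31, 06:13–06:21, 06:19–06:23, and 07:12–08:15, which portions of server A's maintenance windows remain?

02:00–02:19, 03:27–04:57

Merge the first list: 02:00–02:19, 03:27–05:13.
Merge the second list: 04:57–06:03, 06:06–06:31, 07:12–08:15.
02:00–02:19: no B overlap → unchanged.
03:27–05:13 minus B → 03:27–04:57.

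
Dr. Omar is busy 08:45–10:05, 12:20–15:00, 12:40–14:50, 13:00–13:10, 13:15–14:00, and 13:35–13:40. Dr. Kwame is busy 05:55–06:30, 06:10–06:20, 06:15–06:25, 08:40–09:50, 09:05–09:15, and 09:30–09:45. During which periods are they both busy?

08:45–09:50

A, merged: 08:45–10:05, 12:20–15:00.
B, merged: 05:55–06:30, 08:40–09:50.
08:45–10:05 ∩ B → 08:45–09:50.
12:20–15:00 meets no B interval.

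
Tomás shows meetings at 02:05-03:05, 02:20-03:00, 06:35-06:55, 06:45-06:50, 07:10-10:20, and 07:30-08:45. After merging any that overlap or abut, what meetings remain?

02:20-03:00 overlaps/touches 02:05-03:05 → extend to 02:05-03:05.
06:35-06:55 is disjoint → start new block.
06:45-06:50 overlaps/touches 06:35-06:55 → extend to 06:35-06:55.
07:10-10:20 is disjoint → start new block.
07:30-08:45 overlaps/touches 07:10-10:20 → extend to 07:10-10:20.

02:05-03:05, 06:35-06:55, 07:10-10:20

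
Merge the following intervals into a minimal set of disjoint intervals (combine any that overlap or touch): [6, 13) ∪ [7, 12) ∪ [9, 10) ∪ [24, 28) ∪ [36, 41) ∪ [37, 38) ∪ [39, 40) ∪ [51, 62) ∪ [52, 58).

[6, 13) ∪ [24, 28) ∪ [36, 41) ∪ [51, 62)

[7, 12) overlaps/touches [6, 13) → extend to [6, 13).
[9, 10) overlaps/touches [6, 13) → extend to [6, 13).
[24, 28) is disjoint → start new block.
[36, 41) is disjoint → start new block.
[37, 38) overlaps/touches [36, 41) → extend to [36, 41).
[39, 40) overlaps/touches [36, 41) → extend to [36, 41).
[51, 62) is disjoint → start new block.
[52, 58) overlaps/touches [51, 62) → extend to [51, 62).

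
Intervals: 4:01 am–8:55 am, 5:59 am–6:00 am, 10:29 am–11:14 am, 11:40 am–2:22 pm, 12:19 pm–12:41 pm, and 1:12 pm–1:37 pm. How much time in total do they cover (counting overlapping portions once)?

Merged: 4:01 am-8:55 am, 10:29 am-11:14 am, 11:40 am-2:22 pm.
Lengths: 4 h 54 min + 45 min + 2 h 42 min = 8 h 21 min.

8 h 21 min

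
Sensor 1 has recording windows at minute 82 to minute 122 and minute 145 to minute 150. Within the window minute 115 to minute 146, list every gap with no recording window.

Covered (merged): minute 82 to minute 122, minute 145 to minute 150.
Uncovered inside minute 115 to minute 146: minute 122 to minute 145.

minute 122 to minute 145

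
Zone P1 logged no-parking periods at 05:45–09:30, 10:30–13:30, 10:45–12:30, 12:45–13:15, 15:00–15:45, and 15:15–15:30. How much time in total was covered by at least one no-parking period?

Merged: 05:45–09:30, 10:30–13:30, 15:00–15:45.
Lengths: 3 h 45 min + 3 h + 45 min = 7 h 30 min.

7 h 30 min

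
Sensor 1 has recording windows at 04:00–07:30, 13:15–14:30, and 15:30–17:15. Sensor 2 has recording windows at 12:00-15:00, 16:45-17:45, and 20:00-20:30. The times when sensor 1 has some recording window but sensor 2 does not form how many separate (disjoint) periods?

2

A \ B = 04:00–07:30, 15:30–16:45.
That is 2 disjoint pieces.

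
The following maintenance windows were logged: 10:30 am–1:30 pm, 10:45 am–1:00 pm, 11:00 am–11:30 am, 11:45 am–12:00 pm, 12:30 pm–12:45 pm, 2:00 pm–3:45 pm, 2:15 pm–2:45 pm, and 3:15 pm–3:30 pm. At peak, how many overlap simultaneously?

3

Sweep endpoints in order; track running count of active intervals.
Peak of 3 reached at 11:00 am.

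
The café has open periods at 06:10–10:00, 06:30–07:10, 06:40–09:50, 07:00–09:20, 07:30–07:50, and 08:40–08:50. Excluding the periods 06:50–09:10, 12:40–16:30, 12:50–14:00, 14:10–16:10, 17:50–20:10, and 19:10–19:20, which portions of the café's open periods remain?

06:10–06:50, 09:10–10:00

First set merges to 06:10–10:00.
Second set merges to 06:50–09:10, 12:40–16:30, 17:50–20:10.
06:10–10:00 with B removed leaves 06:10–06:50, 09:10–10:00.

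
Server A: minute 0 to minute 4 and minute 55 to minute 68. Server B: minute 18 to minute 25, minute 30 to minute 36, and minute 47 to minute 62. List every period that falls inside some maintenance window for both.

minute 55 to minute 62

minute 0 to minute 4 falls entirely outside B.
minute 55 to minute 68 overlaps B on minute 55 to minute 62.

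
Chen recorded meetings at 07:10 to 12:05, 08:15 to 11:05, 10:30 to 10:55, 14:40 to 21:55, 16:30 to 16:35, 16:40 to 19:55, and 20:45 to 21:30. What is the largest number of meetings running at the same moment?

3

At 10:30, 3 of the intervals are simultaneously active.
No point has more.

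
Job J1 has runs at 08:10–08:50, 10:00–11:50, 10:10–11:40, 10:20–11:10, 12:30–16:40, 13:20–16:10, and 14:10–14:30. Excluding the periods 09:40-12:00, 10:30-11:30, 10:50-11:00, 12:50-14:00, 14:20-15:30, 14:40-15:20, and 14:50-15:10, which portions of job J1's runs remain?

08:10–08:50, 12:30–12:50, 14:00–14:20, 15:30–16:40

First set merges to 08:10–08:50, 10:00–11:50, 12:30–16:40.
Second set merges to 09:40–12:00, 12:50–14:00, 14:20–15:30.
08:10–08:50: nothing removed.
10:00–11:50: entirely removed.
12:30–16:40 \ B = 12:30–12:50, 14:00–14:20, 15:30–16:40.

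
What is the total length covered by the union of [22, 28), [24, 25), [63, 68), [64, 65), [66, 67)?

Merged: [22, 28), [63, 68).
Lengths: 6 + 5 = 11.

11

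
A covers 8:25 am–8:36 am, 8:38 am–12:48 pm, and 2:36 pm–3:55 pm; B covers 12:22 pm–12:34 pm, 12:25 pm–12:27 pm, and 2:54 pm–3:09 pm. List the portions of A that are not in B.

8:25 am–8:36 am, 8:38 am–12:22 pm, 12:34 pm–12:48 pm, 2:36 pm–2:54 pm, 3:09 pm–3:55 pm

Second set merges to 12:22 pm–12:34 pm, 2:54 pm–3:09 pm.
8:25 am–8:36 am: nothing removed.
8:38 am–12:48 pm \ B = 8:38 am–12:22 pm, 12:34 pm–12:48 pm.
2:36 pm–3:55 pm \ B = 2:36 pm–2:54 pm, 3:09 pm–3:55 pm.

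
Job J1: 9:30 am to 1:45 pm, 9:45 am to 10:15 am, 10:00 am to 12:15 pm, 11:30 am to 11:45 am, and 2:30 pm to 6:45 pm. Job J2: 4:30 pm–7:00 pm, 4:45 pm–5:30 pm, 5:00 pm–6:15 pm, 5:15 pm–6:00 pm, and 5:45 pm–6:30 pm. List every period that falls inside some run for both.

First set merges to 9:30 am–1:45 pm, 2:30 pm–6:45 pm.
Second set merges to 4:30 pm–7:00 pm.
9:30 am–1:45 pm: no overlap with the second set.
2:30 pm–6:45 pm meets the second set on 4:30 pm–6:45 pm.

4:30 pm–6:45 pm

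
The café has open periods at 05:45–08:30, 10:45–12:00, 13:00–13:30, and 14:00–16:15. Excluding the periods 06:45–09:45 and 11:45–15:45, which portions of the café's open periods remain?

05:45–08:30 \ B = 05:45–06:45.
10:45–12:00 \ B = 10:45–11:45.
13:00–13:30: entirely removed.
14:00–16:15 \ B = 15:45–16:15.

05:45–06:45, 10:45–11:45, 15:45–16:15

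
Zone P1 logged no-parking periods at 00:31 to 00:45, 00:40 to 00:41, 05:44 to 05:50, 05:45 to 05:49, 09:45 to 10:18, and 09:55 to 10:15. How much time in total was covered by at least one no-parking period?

Merged: 00:31-00:45, 05:44-05:50, 09:45-10:18.
Lengths: 14 min + 6 min + 33 min = 53 min.

53 min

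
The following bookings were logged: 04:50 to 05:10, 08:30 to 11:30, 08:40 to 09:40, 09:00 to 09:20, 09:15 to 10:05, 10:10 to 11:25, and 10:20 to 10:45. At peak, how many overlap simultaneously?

Sweep endpoints in order; track running count of active intervals.
Peak of 4 reached at 09:15.

4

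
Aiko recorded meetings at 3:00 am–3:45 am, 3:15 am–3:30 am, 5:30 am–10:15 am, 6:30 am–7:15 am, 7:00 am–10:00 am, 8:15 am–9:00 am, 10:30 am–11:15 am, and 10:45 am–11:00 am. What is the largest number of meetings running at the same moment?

Walk the sorted start/end points keeping a running depth.
The depth first hits 3 at 7:00 am.

3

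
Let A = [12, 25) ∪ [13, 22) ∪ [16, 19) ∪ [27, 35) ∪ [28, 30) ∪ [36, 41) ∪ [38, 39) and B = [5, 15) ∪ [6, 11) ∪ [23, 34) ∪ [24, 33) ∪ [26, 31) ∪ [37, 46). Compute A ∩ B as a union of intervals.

[12, 15) ∪ [23, 25) ∪ [27, 34) ∪ [37, 41)

A, merged: [12, 25), [27, 35), [36, 41).
B, merged: [5, 15), [23, 34), [37, 46).
[12, 25) ∩ B → [12, 15), [23, 25).
[27, 35) ∩ B → [27, 34).
[36, 41) ∩ B → [37, 41).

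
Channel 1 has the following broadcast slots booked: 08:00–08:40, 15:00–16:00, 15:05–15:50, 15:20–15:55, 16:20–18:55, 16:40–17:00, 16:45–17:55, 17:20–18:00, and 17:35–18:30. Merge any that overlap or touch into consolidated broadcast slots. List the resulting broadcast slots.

08:00–08:40, 15:00–16:00, 16:20–18:55

15:00–16:00 is disjoint → start new block.
15:05–15:50 overlaps/touches 15:00–16:00 → extend to 15:00–16:00.
15:20–15:55 overlaps/touches 15:00–16:00 → extend to 15:00–16:00.
16:20–18:55 is disjoint → start new block.
16:40–17:00 overlaps/touches 16:20–18:55 → extend to 16:20–18:55.
16:45–17:55 overlaps/touches 16:20–18:55 → extend to 16:20–18:55.
17:20–18:00 overlaps/touches 16:20–18:55 → extend to 16:20–18:55.
17:35–18:30 overlaps/touches 16:20–18:55 → extend to 16:20–18:55.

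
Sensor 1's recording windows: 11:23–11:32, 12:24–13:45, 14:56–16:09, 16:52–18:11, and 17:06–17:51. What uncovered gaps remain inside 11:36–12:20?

Covered (merged): 11:23–11:32, 12:24–13:45, 14:56–16:09, 16:52–18:11.
Complement within 11:36–12:20: 11:36–12:20.

11:36–12:20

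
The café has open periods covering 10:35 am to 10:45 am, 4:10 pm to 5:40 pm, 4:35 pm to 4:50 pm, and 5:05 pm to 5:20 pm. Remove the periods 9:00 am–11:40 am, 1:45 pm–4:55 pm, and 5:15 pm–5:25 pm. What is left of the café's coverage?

4:55 pm–5:15 pm, 5:25 pm–5:40 pm

First set merges to 10:35 am–10:45 am, 4:10 pm–5:40 pm.
10:35 am–10:45 am: fully covered by B → removed.
4:10 pm–5:40 pm minus B → 4:55 pm–5:15 pm, 5:25 pm–5:40 pm.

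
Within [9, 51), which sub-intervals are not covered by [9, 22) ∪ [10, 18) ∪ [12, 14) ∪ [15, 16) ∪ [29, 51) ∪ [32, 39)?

After merging, the occupied span is [9, 22), [29, 51).
Gaps within [9, 51): [22, 29).

[22, 29)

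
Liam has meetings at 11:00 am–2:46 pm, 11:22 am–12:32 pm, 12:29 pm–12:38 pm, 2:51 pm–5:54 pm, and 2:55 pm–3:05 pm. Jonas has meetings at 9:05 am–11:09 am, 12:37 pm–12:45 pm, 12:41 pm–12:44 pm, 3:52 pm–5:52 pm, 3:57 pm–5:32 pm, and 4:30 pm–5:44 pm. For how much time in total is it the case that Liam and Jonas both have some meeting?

First set merges to 11:00 am–2:46 pm, 2:51 pm–5:54 pm.
Second set merges to 9:05 am–11:09 am, 12:37 pm–12:45 pm, 3:52 pm–5:52 pm.
A ∩ B = 11:00 am–11:09 am, 12:37 pm–12:45 pm, 3:52 pm–5:52 pm.
Total: 9 min + 8 min + 2 h = 2 h 17 min.

2 h 17 min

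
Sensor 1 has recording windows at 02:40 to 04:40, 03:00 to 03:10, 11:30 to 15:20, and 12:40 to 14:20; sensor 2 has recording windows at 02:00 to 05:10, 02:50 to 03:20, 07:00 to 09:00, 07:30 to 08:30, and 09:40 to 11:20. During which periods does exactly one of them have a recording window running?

02:00-02:40, 04:40-05:10, 07:00-09:00, 09:40-11:20, 11:30-15:20

A, merged: 02:40-04:40, 11:30-15:20.
B, merged: 02:00-05:10, 07:00-09:00, 09:40-11:20.
A \ B = 11:30-15:20.
B \ A = 02:00-02:40, 04:40-05:10, 07:00-09:00, 09:40-11:20.
Union of the two gives the symmetric difference.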